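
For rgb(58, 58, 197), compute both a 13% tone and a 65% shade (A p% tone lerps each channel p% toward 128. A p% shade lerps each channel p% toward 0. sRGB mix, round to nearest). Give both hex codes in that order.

#4343BC, #141445

13% tone:
  R: 58 + 0.13×(128−58) = 58 + 9.1 = 67.1 → 67
  G: 58 + 0.13×(128−58) = 58 + 9.1 = 67.1 → 67
  B: 197 + 0.13×(128−197) = 197 − 8.97 = 188.03 → 188
  → #4343BC
65% shade:
  R: 58 + 0.65×(0−58) = 58 − 37.7 = 20.3 → 20
  G: 58 + 0.65×(0−58) = 58 − 37.7 = 20.3 → 20
  B: 197 − 128.05 = 68.95 → 69
  → #141445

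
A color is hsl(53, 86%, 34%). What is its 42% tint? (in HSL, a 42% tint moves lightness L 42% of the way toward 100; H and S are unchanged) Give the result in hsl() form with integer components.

L moves 42% from 34 toward 100: 34 + 27.72 = 61.72 → 62.
H and S are unchanged.

hsl(53, 86%, 62%)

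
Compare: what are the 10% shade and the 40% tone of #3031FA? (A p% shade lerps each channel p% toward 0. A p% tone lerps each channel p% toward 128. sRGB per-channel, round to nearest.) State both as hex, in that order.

#2B2CE1, #5051C9

#3031FA is rgb(48, 49, 250).
10% shade:
  R: 48 − 4.8 = 43.2 → 43
  G: 49 − 4.9 = 44.1 → 44
  B: 250 + 0.1×(0−250) = 250 − 25 = 225 → 225
  → #2B2CE1
40% tone:
  R: 48 + 32 = 80 → 80
  G: 49 + 31.6 = 80.6 → 81
  B: 250 + 0.4×(128−250) = 250 − 48.8 = 201.2 → 201
  → #5051C9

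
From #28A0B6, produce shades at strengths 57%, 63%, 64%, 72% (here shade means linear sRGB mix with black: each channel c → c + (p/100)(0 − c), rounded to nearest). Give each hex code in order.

#28A0B6 is rgb(40, 160, 182).
57%: (40 − 22.8 = 17.2→17, 160 − 91.2 = 68.8→69, 182 − 103.74 = 78.26→78) → #11454E
63%: (40 − 25.2 = 14.8→15, 160 − 100.8 = 59.2→59, 182 − 114.66 = 67.34→67) → #0F3B43
64%: (40 − 25.6 = 14.4→14, 160 − 102.4 = 57.6→58, 182 − 116.48 = 65.52→66) → #0E3A42
72%: (40 − 28.8 = 11.2→11, 160 − 115.2 = 44.8→45, 182 − 131.04 = 50.96→51) → #0B2D33

#11454E, #0F3B43, #0E3A42, #0B2D33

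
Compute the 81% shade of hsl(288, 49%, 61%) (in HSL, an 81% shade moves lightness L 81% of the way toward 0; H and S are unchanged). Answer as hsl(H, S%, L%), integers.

L moves 81% from 61 toward 0: 61 − 49.41 = 11.59 → 12.
H and S are unchanged.

hsl(288, 49%, 12%)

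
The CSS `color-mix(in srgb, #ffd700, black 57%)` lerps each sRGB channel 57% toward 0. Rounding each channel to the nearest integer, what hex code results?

#6e5c00

#ffd700 is rgb(255, 215, 0).
Per channel, c → c + 0.57(0 − c):
  R: 255 − 145.35 = 109.65 → 110
  G: 215 + 0.57×(0−215) = 215 − 122.55 = 92.45 → 92
  B: 0 + 0 = 0 → 0
rgb(110, 92, 0) = #6e5c00.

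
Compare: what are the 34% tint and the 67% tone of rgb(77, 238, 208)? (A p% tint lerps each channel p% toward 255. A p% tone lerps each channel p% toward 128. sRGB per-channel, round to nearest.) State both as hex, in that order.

34% tint:
  R: 77 + 60.52 = 137.52 → 138
  G: 238 + 5.78 = 243.78 → 244
  B: 208 + 15.98 = 223.98 → 224
  → #8AF4E0
67% tone:
  R: 77 + 0.67×(128−77) = 77 + 34.17 = 111.17 → 111
  G: 238 + 0.67×(128−238) = 238 − 73.7 = 164.3 → 164
  B: 208 − 53.6 = 154.4 → 154
  → #6FA49A

#8AF4E0, #6FA49A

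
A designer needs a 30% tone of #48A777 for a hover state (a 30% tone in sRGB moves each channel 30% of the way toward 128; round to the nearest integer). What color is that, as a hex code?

#599B7A

#48A777 is rgb(72, 167, 119).
A 30% tone moves each channel 30% toward 128:
  R: 72 + 0.3×(128−72) = 72 + 16.8 = 88.8 → 89
  G: 167 + 0.3×(128−167) = 167 − 11.7 = 155.3 → 155
  B: 119 + 0.3×(128−119) = 119 + 2.7 = 121.7 → 122
rgb(89, 155, 122) = #599B7A.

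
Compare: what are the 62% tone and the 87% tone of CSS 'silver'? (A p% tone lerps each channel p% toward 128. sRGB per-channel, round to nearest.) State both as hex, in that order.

#989898, #888888

CSS silver is rgb(192, 192, 192).
62% tone:
  R: 192 + 0.62×(128−192) = 192 − 39.68 = 152.32 → 152
  G: 192 + 0.62×(128−192) = 192 − 39.68 = 152.32 → 152
  B: 192 + 0.62×(128−192) = 192 − 39.68 = 152.32 → 152
  → #989898
87% tone:
  R: 192 − 55.68 = 136.32 → 136
  G: 192 − 55.68 = 136.32 → 136
  B: 192 + 0.87×(128−192) = 192 − 55.68 = 136.32 → 136
  → #888888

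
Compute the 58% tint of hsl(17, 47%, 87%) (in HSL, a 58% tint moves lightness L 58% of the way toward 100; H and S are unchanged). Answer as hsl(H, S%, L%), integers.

L moves 58% from 87 toward 100: 87 + 7.54 = 94.54 → 95.
H and S are unchanged.

hsl(17, 47%, 95%)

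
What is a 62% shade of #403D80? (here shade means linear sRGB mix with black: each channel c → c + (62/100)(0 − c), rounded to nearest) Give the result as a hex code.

#181731

#403D80 is rgb(64, 61, 128).
Lerp each channel 62% toward 0:
  R: 64 + 0.62×(0−64) = 64 − 39.68 = 24.32 → 24
  G: 61 + 0.62×(0−61) = 61 − 37.82 = 23.18 → 23
  B: 128 − 79.36 = 48.64 → 49
rgb(24, 23, 49) = #181731.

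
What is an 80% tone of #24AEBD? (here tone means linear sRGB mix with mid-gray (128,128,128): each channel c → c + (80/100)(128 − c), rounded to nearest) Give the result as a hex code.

#24AEBD is rgb(36, 174, 189).
An 80% tone moves each channel 80% toward 128:
  R: 36 + 0.8×(128−36) = 36 + 73.6 = 109.6 → 110
  G: 174 + 0.8×(128−174) = 174 − 36.8 = 137.2 → 137
  B: 189 − 48.8 = 140.2 → 140
rgb(110, 137, 140) = #6E898C.

#6E898C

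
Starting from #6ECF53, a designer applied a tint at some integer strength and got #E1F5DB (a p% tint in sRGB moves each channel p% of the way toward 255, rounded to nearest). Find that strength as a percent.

79%

#6ECF53 is rgb(110, 207, 83); #E1F5DB is rgb(225, 245, 219).
On the B channel (widest range): 219 ≈ 83 + (p/100)(255 − 83), so p ≈ 100×(219 − 83)/(255 − 83) = 13600/172 = 79.07.
p = 79 reproduces all three channels after rounding.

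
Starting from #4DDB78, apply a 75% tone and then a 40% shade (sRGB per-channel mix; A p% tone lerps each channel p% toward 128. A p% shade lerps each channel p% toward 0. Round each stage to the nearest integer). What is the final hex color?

#455B4C

#4DDB78 is rgb(77, 219, 120).
Per channel, c → c + 0.75(128 − c):
  R: 77 + 38.25 = 115.25 → 115
  G: 219 + 0.75×(128−219) = 219 − 68.25 = 150.75 → 151
  B: 120 + 0.75×(128−120) = 120 + 6 = 126 → 126
After the tone: rgb(115, 151, 126) = #73977E.
Per channel, c → c + 0.4(0 − c):
  R: 115 + 0.4×(0−115) = 115 − 46 = 69 → 69
  G: 151 + 0.4×(0−151) = 151 − 60.4 = 90.6 → 91
  B: 126 + 0.4×(0−126) = 126 − 50.4 = 75.6 → 76
rgb(69, 91, 76) = #455B4C.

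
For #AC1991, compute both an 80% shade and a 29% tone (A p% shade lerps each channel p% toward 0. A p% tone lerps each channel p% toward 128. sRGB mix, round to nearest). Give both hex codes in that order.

#AC1991 is rgb(172, 25, 145).
80% shade:
  R: 172 + 0.8×(0−172) = 172 − 137.6 = 34.4 → 34
  G: 25 + 0.8×(0−25) = 25 − 20 = 5 → 5
  B: 145 − 116 = 29 → 29
  → #22051D
29% tone:
  R: 172 + 0.29×(128−172) = 172 − 12.76 = 159.24 → 159
  G: 25 + 0.29×(128−25) = 25 + 29.87 = 54.87 → 55
  B: 145 + 0.29×(128−145) = 145 − 4.93 = 140.07 → 140
  → #9F378C

#22051D, #9F378C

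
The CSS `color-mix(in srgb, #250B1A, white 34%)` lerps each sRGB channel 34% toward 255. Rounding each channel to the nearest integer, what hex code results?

#6F5E68

#250B1A is rgb(37, 11, 26).
A 34% tint moves each channel 34% toward 255:
  R: 37 + 0.34×(255−37) = 37 + 74.12 = 111.12 → 111
  G: 11 + 82.96 = 93.96 → 94
  B: 26 + 0.34×(255−26) = 26 + 77.86 = 103.86 → 104
rgb(111, 94, 104) = #6F5E68.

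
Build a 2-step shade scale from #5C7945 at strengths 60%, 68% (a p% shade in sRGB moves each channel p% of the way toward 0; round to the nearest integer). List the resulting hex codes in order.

#25301C, #1D2716

#5C7945 is rgb(92, 121, 69).
60%: (92 − 55.2 = 36.8→37, 121 − 72.6 = 48.4→48, 69 − 41.4 = 27.6→28) → #25301C
68%: (92 − 62.56 = 29.44→29, 121 − 82.28 = 38.72→39, 69 − 46.92 = 22.08→22) → #1D2716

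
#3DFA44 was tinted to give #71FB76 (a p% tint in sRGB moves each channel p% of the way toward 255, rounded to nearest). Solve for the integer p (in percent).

#3DFA44 is rgb(61, 250, 68); #71FB76 is rgb(113, 251, 118).
On the R channel (widest range): 113 ≈ 61 + (p/100)(255 − 61), so p ≈ 100×(113 − 61)/(255 − 61) = 5200/194 = 26.80.
p = 27 reproduces all three channels after rounding.

27%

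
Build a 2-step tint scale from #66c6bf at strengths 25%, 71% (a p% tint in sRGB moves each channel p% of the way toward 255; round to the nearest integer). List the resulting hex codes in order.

#8cd4cf, #d3eeec

#66c6bf is rgb(102, 198, 191).
25%: (102 + 38.25 = 140.25→140, 198 + 14.25 = 212.25→212, 191 + 16 = 207→207) → #8cd4cf
71%: (102 + 108.63 = 210.63→211, 198 + 40.47 = 238.47→238, 191 + 45.44 = 236.44→236) → #d3eeec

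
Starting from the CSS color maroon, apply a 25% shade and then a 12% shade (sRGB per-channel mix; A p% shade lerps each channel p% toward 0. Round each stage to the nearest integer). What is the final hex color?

#540000

CSS maroon is rgb(128, 0, 0).
Lerp each channel 25% toward 0:
  R: 128 + 0.25×(0−128) = 128 − 32 = 96 → 96
  G: 0 + 0 = 0 → 0
  B: 0 + 0.25×(0−0) = 0 + 0 = 0 → 0
After the shade: rgb(96, 0, 0) = #600000.
A 12% shade moves each channel 12% toward 0:
  R: 96 + 0.12×(0−96) = 96 − 11.52 = 84.48 → 84
  G: 0 + 0.12×(0−0) = 0 + 0 = 0 → 0
  B: 0 + 0.12×(0−0) = 0 + 0 = 0 → 0
rgb(84, 0, 0) = #540000.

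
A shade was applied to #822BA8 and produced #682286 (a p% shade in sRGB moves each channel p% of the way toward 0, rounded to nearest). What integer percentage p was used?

#822BA8 is rgb(130, 43, 168); #682286 is rgb(104, 34, 134).
On the B channel (widest range): 134 ≈ 168 + (p/100)(0 − 168), so p ≈ 100×(134 − 168)/(0 − 168) = -3400/-168 = 20.24.
p = 20 reproduces all three channels after rounding.

20%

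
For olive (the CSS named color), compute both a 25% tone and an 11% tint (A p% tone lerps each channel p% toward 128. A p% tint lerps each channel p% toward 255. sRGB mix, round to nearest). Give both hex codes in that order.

#808020, #8e8e1c

CSS olive is rgb(128, 128, 0).
25% tone:
  R: 128 + 0 = 128 → 128
  G: 128 + 0.25×(128−128) = 128 + 0 = 128 → 128
  B: 0 + 32 = 32 → 32
  → #808020
11% tint:
  R: 128 + 0.11×(255−128) = 128 + 13.97 = 141.97 → 142
  G: 128 + 13.97 = 141.97 → 142
  B: 0 + 28.05 = 28.05 → 28
  → #8e8e1c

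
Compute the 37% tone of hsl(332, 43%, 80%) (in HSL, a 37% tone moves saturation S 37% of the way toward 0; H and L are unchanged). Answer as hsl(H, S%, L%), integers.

hsl(332, 27%, 80%)

S moves 37% from 43 toward 0: 43 − 15.91 = 27.09 → 27.
H and L are unchanged.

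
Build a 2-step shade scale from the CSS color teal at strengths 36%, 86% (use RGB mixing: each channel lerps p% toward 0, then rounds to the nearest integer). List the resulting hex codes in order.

CSS teal is rgb(0, 128, 128).
36%: (0→0, 128 − 46.08 = 81.92→82, 128 − 46.08 = 81.92→82) → #005252
86%: (0→0, 128 − 110.08 = 17.92→18, 128 − 110.08 = 17.92→18) → #001212

#005252, #001212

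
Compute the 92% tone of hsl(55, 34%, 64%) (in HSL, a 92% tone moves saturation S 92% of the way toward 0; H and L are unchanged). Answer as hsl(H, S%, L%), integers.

hsl(55, 3%, 64%)

S moves 92% from 34 toward 0: 34 − 31.28 = 2.72 → 3.
H and L are unchanged.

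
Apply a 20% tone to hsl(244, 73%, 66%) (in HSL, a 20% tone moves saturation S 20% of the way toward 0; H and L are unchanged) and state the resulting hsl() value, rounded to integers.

hsl(244, 58%, 66%)

S moves 20% from 73 toward 0: 73 − 14.6 = 58.4 → 58.
H and L are unchanged.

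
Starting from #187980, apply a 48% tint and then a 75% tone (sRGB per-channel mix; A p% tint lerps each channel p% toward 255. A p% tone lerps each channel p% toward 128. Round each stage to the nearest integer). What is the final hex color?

#187980 is rgb(24, 121, 128).
Lerp each channel 48% toward 255:
  R: 24 + 0.48×(255−24) = 24 + 110.88 = 134.88 → 135
  G: 121 + 64.32 = 185.32 → 185
  B: 128 + 60.96 = 188.96 → 189
After the tint: rgb(135, 185, 189) = #87b9bd.
Per channel, c → c + 0.75(128 − c):
  R: 135 + 0.75×(128−135) = 135 − 5.25 = 129.75 → 130
  G: 185 − 42.75 = 142.25 → 142
  B: 189 − 45.75 = 143.25 → 143
rgb(130, 142, 143) = #828e8f.

#828e8f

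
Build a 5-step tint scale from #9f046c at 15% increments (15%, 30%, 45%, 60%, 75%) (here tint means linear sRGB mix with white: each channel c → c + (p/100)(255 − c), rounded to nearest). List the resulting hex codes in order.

#ad2a82, #bc4f98, #ca75ae, #d99bc4, #e7c0da

#9f046c is rgb(159, 4, 108).
15%: (159 + 14.4 = 173.4→173, 4 + 37.65 = 41.65→42, 108 + 22.05 = 130.05→130) → #ad2a82
30%: (159 + 28.8 = 187.8→188, 4 + 75.3 = 79.3→79, 108 + 44.1 = 152.1→152) → #bc4f98
45%: (159 + 43.2 = 202.2→202, 4 + 112.95 = 116.95→117, 108 + 66.15 = 174.15→174) → #ca75ae
60%: (159 + 57.6 = 216.6→217, 4 + 150.6 = 154.6→155, 108 + 88.2 = 196.2→196) → #d99bc4
75%: (159 + 72 = 231→231, 4 + 188.25 = 192.25→192, 108 + 110.25 = 218.25→218) → #e7c0da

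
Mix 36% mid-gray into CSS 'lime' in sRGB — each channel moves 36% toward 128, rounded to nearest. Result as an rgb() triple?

rgb(46, 209, 46)

CSS lime is rgb(0, 255, 0).
Per channel, c → c + 0.36(128 − c):
  R: 0 + 46.08 = 46.08 → 46
  G: 255 − 45.72 = 209.28 → 209
  B: 0 + 0.36×(128−0) = 0 + 46.08 = 46.08 → 46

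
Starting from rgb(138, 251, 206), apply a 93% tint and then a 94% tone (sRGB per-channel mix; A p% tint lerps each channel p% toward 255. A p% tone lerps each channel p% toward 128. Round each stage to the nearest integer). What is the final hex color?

Lerp each channel 93% toward 255:
  R: 138 + 108.81 = 246.81 → 247
  G: 251 + 3.72 = 254.72 → 255
  B: 206 + 0.93×(255−206) = 206 + 45.57 = 251.57 → 252
After the tint: rgb(247, 255, 252) = #f7fffc.
Lerp each channel 94% toward 128:
  R: 247 − 111.86 = 135.14 → 135
  G: 255 − 119.38 = 135.62 → 136
  B: 252 − 116.56 = 135.44 → 135
rgb(135, 136, 135) = #878887.

#878887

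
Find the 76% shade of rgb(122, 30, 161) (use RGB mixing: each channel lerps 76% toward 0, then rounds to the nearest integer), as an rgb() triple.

rgb(29, 7, 39)

A 76% shade moves each channel 76% toward 0:
  R: 122 − 92.72 = 29.28 → 29
  G: 30 − 22.8 = 7.2 → 7
  B: 161 + 0.76×(0−161) = 161 − 122.36 = 38.64 → 39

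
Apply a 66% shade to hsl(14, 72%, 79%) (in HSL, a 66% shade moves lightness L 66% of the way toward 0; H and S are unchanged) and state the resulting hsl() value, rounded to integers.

L moves 66% from 79 toward 0: 79 − 52.14 = 26.86 → 27.
H and S are unchanged.

hsl(14, 72%, 27%)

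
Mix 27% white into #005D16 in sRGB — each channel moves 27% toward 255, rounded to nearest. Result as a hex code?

#005D16 is rgb(0, 93, 22).
A 27% tint moves each channel 27% toward 255:
  R: 0 + 0.27×(255−0) = 0 + 68.85 = 68.85 → 69
  G: 93 + 0.27×(255−93) = 93 + 43.74 = 136.74 → 137
  B: 22 + 0.27×(255−22) = 22 + 62.91 = 84.91 → 85
rgb(69, 137, 85) = #458955.

#458955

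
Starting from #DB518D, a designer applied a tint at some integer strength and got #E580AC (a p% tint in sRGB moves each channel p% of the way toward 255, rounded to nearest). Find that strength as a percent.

27%

#DB518D is rgb(219, 81, 141); #E580AC is rgb(229, 128, 172).
On the G channel (widest range): 128 ≈ 81 + (p/100)(255 − 81), so p ≈ 100×(128 − 81)/(255 − 81) = 4700/174 = 27.01.
p = 27 reproduces all three channels after rounding.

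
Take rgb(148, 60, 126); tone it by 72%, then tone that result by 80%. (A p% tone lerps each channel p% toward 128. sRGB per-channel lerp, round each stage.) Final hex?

Lerp each channel 72% toward 128:
  R: 148 − 14.4 = 133.6 → 134
  G: 60 + 0.72×(128−60) = 60 + 48.96 = 108.96 → 109
  B: 126 + 0.72×(128−126) = 126 + 1.44 = 127.44 → 127
After the tone: rgb(134, 109, 127) = #866d7f.
An 80% tone moves each channel 80% toward 128:
  R: 134 − 4.8 = 129.2 → 129
  G: 109 + 15.2 = 124.2 → 124
  B: 127 + 0.8 = 127.8 → 128
rgb(129, 124, 128) = #817c80.

#817c80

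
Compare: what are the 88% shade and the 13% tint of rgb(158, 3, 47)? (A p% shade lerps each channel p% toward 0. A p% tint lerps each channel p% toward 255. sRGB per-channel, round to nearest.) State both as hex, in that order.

88% shade:
  R: 158 + 0.88×(0−158) = 158 − 139.04 = 18.96 → 19
  G: 3 + 0.88×(0−3) = 3 − 2.64 = 0.36 → 0
  B: 47 + 0.88×(0−47) = 47 − 41.36 = 5.64 → 6
  → #130006
13% tint:
  R: 158 + 0.13×(255−158) = 158 + 12.61 = 170.61 → 171
  G: 3 + 32.76 = 35.76 → 36
  B: 47 + 27.04 = 74.04 → 74
  → #AB244A

#130006, #AB244A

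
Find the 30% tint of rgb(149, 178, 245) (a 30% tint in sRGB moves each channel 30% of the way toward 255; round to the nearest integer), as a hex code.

#B5C9F8

Lerp each channel 30% toward 255:
  R: 149 + 0.3×(255−149) = 149 + 31.8 = 180.8 → 181
  G: 178 + 0.3×(255−178) = 178 + 23.1 = 201.1 → 201
  B: 245 + 3 = 248 → 248
rgb(181, 201, 248) = #B5C9F8.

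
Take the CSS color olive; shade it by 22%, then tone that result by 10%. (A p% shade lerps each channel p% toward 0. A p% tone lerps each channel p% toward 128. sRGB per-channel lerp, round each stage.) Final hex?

#67670D

CSS olive is rgb(128, 128, 0).
Lerp each channel 22% toward 0:
  R: 128 − 28.16 = 99.84 → 100
  G: 128 + 0.22×(0−128) = 128 − 28.16 = 99.84 → 100
  B: 0 + 0.22×(0−0) = 0 + 0 = 0 → 0
After the shade: rgb(100, 100, 0) = #646400.
Lerp each channel 10% toward 128:
  R: 100 + 2.8 = 102.8 → 103
  G: 100 + 2.8 = 102.8 → 103
  B: 0 + 0.1×(128−0) = 0 + 12.8 = 12.8 → 13
rgb(103, 103, 13) = #67670D.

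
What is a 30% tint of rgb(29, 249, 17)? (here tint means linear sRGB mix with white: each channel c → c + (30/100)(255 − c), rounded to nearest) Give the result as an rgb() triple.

rgb(97, 251, 88)

Per channel, c → c + 0.3(255 − c):
  R: 29 + 0.3×(255−29) = 29 + 67.8 = 96.8 → 97
  G: 249 + 0.3×(255−249) = 249 + 1.8 = 250.8 → 251
  B: 17 + 0.3×(255−17) = 17 + 71.4 = 88.4 → 88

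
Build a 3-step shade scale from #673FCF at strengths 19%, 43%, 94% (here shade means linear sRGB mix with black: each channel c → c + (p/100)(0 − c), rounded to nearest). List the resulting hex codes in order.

#5333A8, #3B2476, #06040C

#673FCF is rgb(103, 63, 207).
19%: (103 − 19.57 = 83.43→83, 63 − 11.97 = 51.03→51, 207 − 39.33 = 167.67→168) → #5333A8
43%: (103 − 44.29 = 58.71→59, 63 − 27.09 = 35.91→36, 207 − 89.01 = 117.99→118) → #3B2476
94%: (103 − 96.82 = 6.18→6, 63 − 59.22 = 3.78→4, 207 − 194.58 = 12.42→12) → #06040C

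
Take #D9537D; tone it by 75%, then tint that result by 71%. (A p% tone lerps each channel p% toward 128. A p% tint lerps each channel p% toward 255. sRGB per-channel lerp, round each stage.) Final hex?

#E1D7DA

#D9537D is rgb(217, 83, 125).
Per channel, c → c + 0.75(128 − c):
  R: 217 + 0.75×(128−217) = 217 − 66.75 = 150.25 → 150
  G: 83 + 33.75 = 116.75 → 117
  B: 125 + 0.75×(128−125) = 125 + 2.25 = 127.25 → 127
After the tone: rgb(150, 117, 127) = #96757F.
A 71% tint moves each channel 71% toward 255:
  R: 150 + 0.71×(255−150) = 150 + 74.55 = 224.55 → 225
  G: 117 + 0.71×(255−117) = 117 + 97.98 = 214.98 → 215
  B: 127 + 0.71×(255−127) = 127 + 90.88 = 217.88 → 218
rgb(225, 215, 218) = #E1D7DA.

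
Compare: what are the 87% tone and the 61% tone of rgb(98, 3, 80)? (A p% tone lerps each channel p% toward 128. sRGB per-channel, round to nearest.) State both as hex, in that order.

87% tone:
  R: 98 + 26.1 = 124.1 → 124
  G: 3 + 0.87×(128−3) = 3 + 108.75 = 111.75 → 112
  B: 80 + 0.87×(128−80) = 80 + 41.76 = 121.76 → 122
  → #7C707A
61% tone:
  R: 98 + 0.61×(128−98) = 98 + 18.3 = 116.3 → 116
  G: 3 + 0.61×(128−3) = 3 + 76.25 = 79.25 → 79
  B: 80 + 0.61×(128−80) = 80 + 29.28 = 109.28 → 109
  → #744F6D

#7C707A, #744F6D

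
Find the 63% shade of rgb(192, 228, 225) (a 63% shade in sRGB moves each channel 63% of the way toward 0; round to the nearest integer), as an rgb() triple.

Lerp each channel 63% toward 0:
  R: 192 − 120.96 = 71.04 → 71
  G: 228 − 143.64 = 84.36 → 84
  B: 225 + 0.63×(0−225) = 225 − 141.75 = 83.25 → 83

rgb(71, 84, 83)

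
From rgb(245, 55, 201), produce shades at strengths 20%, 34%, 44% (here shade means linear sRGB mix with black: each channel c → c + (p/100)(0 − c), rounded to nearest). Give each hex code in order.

20%: (245 − 49 = 196→196, 55 − 11 = 44→44, 201 − 40.2 = 160.8→161) → #C42CA1
34%: (245 − 83.3 = 161.7→162, 55 − 18.7 = 36.3→36, 201 − 68.34 = 132.66→133) → #A22485
44%: (245 − 107.8 = 137.2→137, 55 − 24.2 = 30.8→31, 201 − 88.44 = 112.56→113) → #891F71

#C42CA1, #A22485, #891F71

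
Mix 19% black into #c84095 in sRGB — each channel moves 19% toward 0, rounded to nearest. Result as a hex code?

#c84095 is rgb(200, 64, 149).
Lerp each channel 19% toward 0:
  R: 200 + 0.19×(0−200) = 200 − 38 = 162 → 162
  G: 64 + 0.19×(0−64) = 64 − 12.16 = 51.84 → 52
  B: 149 + 0.19×(0−149) = 149 − 28.31 = 120.69 → 121
rgb(162, 52, 121) = #a23479.

#a23479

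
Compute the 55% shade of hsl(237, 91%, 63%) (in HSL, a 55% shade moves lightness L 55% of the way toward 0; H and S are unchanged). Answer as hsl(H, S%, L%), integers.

hsl(237, 91%, 28%)

L moves 55% from 63 toward 0: 63 − 34.65 = 28.35 → 28.
H and S are unchanged.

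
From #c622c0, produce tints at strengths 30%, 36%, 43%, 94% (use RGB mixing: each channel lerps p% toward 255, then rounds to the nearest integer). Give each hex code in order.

#d764d3, #db72d7, #df81db, #fcf2fb

#c622c0 is rgb(198, 34, 192).
30%: (198 + 17.1 = 215.1→215, 34 + 66.3 = 100.3→100, 192 + 18.9 = 210.9→211) → #d764d3
36%: (198 + 20.52 = 218.52→219, 34 + 79.56 = 113.56→114, 192 + 22.68 = 214.68→215) → #db72d7
43%: (198 + 24.51 = 222.51→223, 34 + 95.03 = 129.03→129, 192 + 27.09 = 219.09→219) → #df81db
94%: (198 + 53.58 = 251.58→252, 34 + 207.74 = 241.74→242, 192 + 59.22 = 251.22→251) → #fcf2fb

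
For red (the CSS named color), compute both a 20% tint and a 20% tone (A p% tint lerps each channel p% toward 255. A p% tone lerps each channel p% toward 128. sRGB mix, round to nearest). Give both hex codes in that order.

CSS red is rgb(255, 0, 0).
20% tint:
  R: 255 + 0.2×(255−255) = 255 + 0 = 255 → 255
  G: 0 + 0.2×(255−0) = 0 + 51 = 51 → 51
  B: 0 + 0.2×(255−0) = 0 + 51 = 51 → 51
  → #FF3333
20% tone:
  R: 255 + 0.2×(128−255) = 255 − 25.4 = 229.6 → 230
  G: 0 + 0.2×(128−0) = 0 + 25.6 = 25.6 → 26
  B: 0 + 25.6 = 25.6 → 26
  → #E61A1A

#FF3333, #E61A1A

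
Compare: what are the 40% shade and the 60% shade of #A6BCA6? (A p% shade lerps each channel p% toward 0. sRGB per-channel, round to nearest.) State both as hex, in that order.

#647164, #424B42

#A6BCA6 is rgb(166, 188, 166).
40% shade:
  R: 166 − 66.4 = 99.6 → 100
  G: 188 + 0.4×(0−188) = 188 − 75.2 = 112.8 → 113
  B: 166 + 0.4×(0−166) = 166 − 66.4 = 99.6 → 100
  → #647164
60% shade:
  R: 166 + 0.6×(0−166) = 166 − 99.6 = 66.4 → 66
  G: 188 − 112.8 = 75.2 → 75
  B: 166 + 0.6×(0−166) = 166 − 99.6 = 66.4 → 66
  → #424B42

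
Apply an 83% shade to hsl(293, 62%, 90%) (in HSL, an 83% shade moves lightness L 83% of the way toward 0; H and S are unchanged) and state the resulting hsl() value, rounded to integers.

L moves 83% from 90 toward 0: 90 − 74.7 = 15.3 → 15.
H and S are unchanged.

hsl(293, 62%, 15%)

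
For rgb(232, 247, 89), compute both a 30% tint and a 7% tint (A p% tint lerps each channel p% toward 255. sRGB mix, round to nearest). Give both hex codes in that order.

#EFF98B, #EAF865

30% tint:
  R: 232 + 0.3×(255−232) = 232 + 6.9 = 238.9 → 239
  G: 247 + 2.4 = 249.4 → 249
  B: 89 + 49.8 = 138.8 → 139
  → #EFF98B
7% tint:
  R: 232 + 1.61 = 233.61 → 234
  G: 247 + 0.56 = 247.56 → 248
  B: 89 + 0.07×(255−89) = 89 + 11.62 = 100.62 → 101
  → #EAF865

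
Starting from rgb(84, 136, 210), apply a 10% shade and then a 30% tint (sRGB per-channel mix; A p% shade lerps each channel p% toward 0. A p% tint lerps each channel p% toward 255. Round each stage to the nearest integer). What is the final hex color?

Per channel, c → c + 0.1(0 − c):
  R: 84 + 0.1×(0−84) = 84 − 8.4 = 75.6 → 76
  G: 136 + 0.1×(0−136) = 136 − 13.6 = 122.4 → 122
  B: 210 − 21 = 189 → 189
After the shade: rgb(76, 122, 189) = #4C7ABD.
A 30% tint moves each channel 30% toward 255:
  R: 76 + 53.7 = 129.7 → 130
  G: 122 + 0.3×(255−122) = 122 + 39.9 = 161.9 → 162
  B: 189 + 19.8 = 208.8 → 209
rgb(130, 162, 209) = #82A2D1.

#82A2D1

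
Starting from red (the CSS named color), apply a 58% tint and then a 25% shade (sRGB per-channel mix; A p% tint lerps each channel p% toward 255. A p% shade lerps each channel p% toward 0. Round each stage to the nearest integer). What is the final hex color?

CSS red is rgb(255, 0, 0).
Lerp each channel 58% toward 255:
  R: 255 + 0 = 255 → 255
  G: 0 + 147.9 = 147.9 → 148
  B: 0 + 0.58×(255−0) = 0 + 147.9 = 147.9 → 148
After the tint: rgb(255, 148, 148) = #ff9494.
Per channel, c → c + 0.25(0 − c):
  R: 255 + 0.25×(0−255) = 255 − 63.75 = 191.25 → 191
  G: 148 − 37 = 111 → 111
  B: 148 + 0.25×(0−148) = 148 − 37 = 111 → 111
rgb(191, 111, 111) = #bf6f6f.

#bf6f6f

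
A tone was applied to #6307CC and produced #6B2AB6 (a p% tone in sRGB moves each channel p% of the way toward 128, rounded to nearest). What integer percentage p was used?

29%

#6307CC is rgb(99, 7, 204); #6B2AB6 is rgb(107, 42, 182).
On the G channel (widest range): 42 ≈ 7 + (p/100)(128 − 7), so p ≈ 100×(42 − 7)/(128 − 7) = 3500/121 = 28.93.
p = 29 reproduces all three channels after rounding.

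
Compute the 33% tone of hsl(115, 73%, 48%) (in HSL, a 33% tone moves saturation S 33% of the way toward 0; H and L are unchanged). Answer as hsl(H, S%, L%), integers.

hsl(115, 49%, 48%)

S moves 33% from 73 toward 0: 73 − 24.09 = 48.91 → 49.
H and L are unchanged.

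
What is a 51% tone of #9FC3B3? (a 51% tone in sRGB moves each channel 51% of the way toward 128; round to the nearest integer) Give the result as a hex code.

#9FC3B3 is rgb(159, 195, 179).
Lerp each channel 51% toward 128:
  R: 159 − 15.81 = 143.19 → 143
  G: 195 + 0.51×(128−195) = 195 − 34.17 = 160.83 → 161
  B: 179 − 26.01 = 152.99 → 153
rgb(143, 161, 153) = #8FA199.

#8FA199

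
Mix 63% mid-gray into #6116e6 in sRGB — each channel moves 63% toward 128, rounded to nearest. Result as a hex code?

#7559a6

#6116e6 is rgb(97, 22, 230).
Lerp each channel 63% toward 128:
  R: 97 + 19.53 = 116.53 → 117
  G: 22 + 0.63×(128−22) = 22 + 66.78 = 88.78 → 89
  B: 230 + 0.63×(128−230) = 230 − 64.26 = 165.74 → 166
rgb(117, 89, 166) = #7559a6.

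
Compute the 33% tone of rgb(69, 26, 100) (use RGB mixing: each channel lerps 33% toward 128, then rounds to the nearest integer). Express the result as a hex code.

#583C6D

A 33% tone moves each channel 33% toward 128:
  R: 69 + 19.47 = 88.47 → 88
  G: 26 + 33.66 = 59.66 → 60
  B: 100 + 0.33×(128−100) = 100 + 9.24 = 109.24 → 109
rgb(88, 60, 109) = #583C6D.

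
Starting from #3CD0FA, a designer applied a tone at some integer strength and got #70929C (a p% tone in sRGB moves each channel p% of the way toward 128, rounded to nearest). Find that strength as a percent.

#3CD0FA is rgb(60, 208, 250); #70929C is rgb(112, 146, 156).
On the B channel (widest range): 156 ≈ 250 + (p/100)(128 − 250), so p ≈ 100×(156 − 250)/(128 − 250) = -9400/-122 = 77.05.
p = 77 reproduces all three channels after rounding.

77%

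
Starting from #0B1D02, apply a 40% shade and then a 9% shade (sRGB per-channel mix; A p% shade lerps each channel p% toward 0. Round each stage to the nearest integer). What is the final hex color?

#0B1D02 is rgb(11, 29, 2).
A 40% shade moves each channel 40% toward 0:
  R: 11 + 0.4×(0−11) = 11 − 4.4 = 6.6 → 7
  G: 29 + 0.4×(0−29) = 29 − 11.6 = 17.4 → 17
  B: 2 + 0.4×(0−2) = 2 − 0.8 = 1.2 → 1
After the shade: rgb(7, 17, 1) = #071101.
Lerp each channel 9% toward 0:
  R: 7 − 0.63 = 6.37 → 6
  G: 17 + 0.09×(0−17) = 17 − 1.53 = 15.47 → 15
  B: 1 + 0.09×(0−1) = 1 − 0.09 = 0.91 → 1
rgb(6, 15, 1) = #060F01.

#060F01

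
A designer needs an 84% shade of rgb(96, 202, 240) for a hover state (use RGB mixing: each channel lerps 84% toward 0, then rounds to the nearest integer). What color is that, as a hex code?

#0F2026

Lerp each channel 84% toward 0:
  R: 96 − 80.64 = 15.36 → 15
  G: 202 + 0.84×(0−202) = 202 − 169.68 = 32.32 → 32
  B: 240 − 201.6 = 38.4 → 38
rgb(15, 32, 38) = #0F2026.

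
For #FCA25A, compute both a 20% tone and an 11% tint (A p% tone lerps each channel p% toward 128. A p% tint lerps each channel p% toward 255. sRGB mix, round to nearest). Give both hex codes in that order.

#FCA25A is rgb(252, 162, 90).
20% tone:
  R: 252 − 24.8 = 227.2 → 227
  G: 162 + 0.2×(128−162) = 162 − 6.8 = 155.2 → 155
  B: 90 + 0.2×(128−90) = 90 + 7.6 = 97.6 → 98
  → #E39B62
11% tint:
  R: 252 + 0.11×(255−252) = 252 + 0.33 = 252.33 → 252
  G: 162 + 10.23 = 172.23 → 172
  B: 90 + 0.11×(255−90) = 90 + 18.15 = 108.15 → 108
  → #FCAC6C

#E39B62, #FCAC6C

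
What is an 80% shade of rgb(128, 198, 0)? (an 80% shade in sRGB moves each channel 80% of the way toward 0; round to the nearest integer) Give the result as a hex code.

Per channel, c → c + 0.8(0 − c):
  R: 128 − 102.4 = 25.6 → 26
  G: 198 + 0.8×(0−198) = 198 − 158.4 = 39.6 → 40
  B: 0 + 0.8×(0−0) = 0 + 0 = 0 → 0
rgb(26, 40, 0) = #1A2800.

#1A2800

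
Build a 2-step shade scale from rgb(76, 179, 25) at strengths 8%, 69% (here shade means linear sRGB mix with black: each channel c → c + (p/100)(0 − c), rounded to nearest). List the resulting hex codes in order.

#46a517, #183708

8%: (76 − 6.08 = 69.92→70, 179 − 14.32 = 164.68→165, 25 − 2 = 23→23) → #46a517
69%: (76 − 52.44 = 23.56→24, 179 − 123.51 = 55.49→55, 25 − 17.25 = 7.75→8) → #183708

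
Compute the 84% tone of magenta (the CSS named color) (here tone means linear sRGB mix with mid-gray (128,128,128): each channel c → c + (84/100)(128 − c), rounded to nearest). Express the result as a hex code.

#946c94

CSS magenta is rgb(255, 0, 255).
Per channel, c → c + 0.84(128 − c):
  R: 255 + 0.84×(128−255) = 255 − 106.68 = 148.32 → 148
  G: 0 + 0.84×(128−0) = 0 + 107.52 = 107.52 → 108
  B: 255 + 0.84×(128−255) = 255 − 106.68 = 148.32 → 148
rgb(148, 108, 148) = #946c94.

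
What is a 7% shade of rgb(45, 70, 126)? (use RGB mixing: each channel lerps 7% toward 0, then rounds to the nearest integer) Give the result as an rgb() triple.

rgb(42, 65, 117)

Per channel, c → c + 0.07(0 − c):
  R: 45 + 0.07×(0−45) = 45 − 3.15 = 41.85 → 42
  G: 70 + 0.07×(0−70) = 70 − 4.9 = 65.1 → 65
  B: 126 + 0.07×(0−126) = 126 − 8.82 = 117.18 → 117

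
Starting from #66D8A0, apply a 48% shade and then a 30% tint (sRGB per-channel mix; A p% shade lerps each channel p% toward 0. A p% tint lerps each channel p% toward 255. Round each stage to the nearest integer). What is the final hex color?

#66D8A0 is rgb(102, 216, 160).
A 48% shade moves each channel 48% toward 0:
  R: 102 + 0.48×(0−102) = 102 − 48.96 = 53.04 → 53
  G: 216 − 103.68 = 112.32 → 112
  B: 160 − 76.8 = 83.2 → 83
After the shade: rgb(53, 112, 83) = #357053.
Per channel, c → c + 0.3(255 − c):
  R: 53 + 0.3×(255−53) = 53 + 60.6 = 113.6 → 114
  G: 112 + 0.3×(255−112) = 112 + 42.9 = 154.9 → 155
  B: 83 + 0.3×(255−83) = 83 + 51.6 = 134.6 → 135
rgb(114, 155, 135) = #729B87.

#729B87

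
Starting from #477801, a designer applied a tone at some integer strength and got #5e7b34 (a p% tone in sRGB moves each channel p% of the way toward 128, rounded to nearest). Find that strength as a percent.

#477801 is rgb(71, 120, 1); #5e7b34 is rgb(94, 123, 52).
On the B channel (widest range): 52 ≈ 1 + (p/100)(128 − 1), so p ≈ 100×(52 − 1)/(128 − 1) = 5100/127 = 40.16.
p = 40 reproduces all three channels after rounding.

40%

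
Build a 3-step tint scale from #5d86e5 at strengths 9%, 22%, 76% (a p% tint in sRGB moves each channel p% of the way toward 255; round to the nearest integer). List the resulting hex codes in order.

#6c91e7, #81a1eb, #d8e2f9

#5d86e5 is rgb(93, 134, 229).
9%: (93 + 14.58 = 107.58→108, 134 + 10.89 = 144.89→145, 229 + 2.34 = 231.34→231) → #6c91e7
22%: (93 + 35.64 = 128.64→129, 134 + 26.62 = 160.62→161, 229 + 5.72 = 234.72→235) → #81a1eb
76%: (93 + 123.12 = 216.12→216, 134 + 91.96 = 225.96→226, 229 + 19.76 = 248.76→249) → #d8e2f9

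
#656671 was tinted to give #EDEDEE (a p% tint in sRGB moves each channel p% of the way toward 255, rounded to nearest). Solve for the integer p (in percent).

88%

#656671 is rgb(101, 102, 113); #EDEDEE is rgb(237, 237, 238).
On the R channel (widest range): 237 ≈ 101 + (p/100)(255 − 101), so p ≈ 100×(237 − 101)/(255 − 101) = 13600/154 = 88.31.
p = 88 reproduces all three channels after rounding.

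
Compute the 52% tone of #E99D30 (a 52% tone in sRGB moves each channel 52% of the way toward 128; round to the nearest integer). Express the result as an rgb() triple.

#E99D30 is rgb(233, 157, 48).
Lerp each channel 52% toward 128:
  R: 233 + 0.52×(128−233) = 233 − 54.6 = 178.4 → 178
  G: 157 − 15.08 = 141.92 → 142
  B: 48 + 41.6 = 89.6 → 90

rgb(178, 142, 90)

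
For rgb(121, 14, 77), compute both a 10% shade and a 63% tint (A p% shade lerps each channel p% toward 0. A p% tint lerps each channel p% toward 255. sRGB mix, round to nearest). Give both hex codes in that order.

#6D0D45, #CDA6BD

10% shade:
  R: 121 + 0.1×(0−121) = 121 − 12.1 = 108.9 → 109
  G: 14 + 0.1×(0−14) = 14 − 1.4 = 12.6 → 13
  B: 77 − 7.7 = 69.3 → 69
  → #6D0D45
63% tint:
  R: 121 + 84.42 = 205.42 → 205
  G: 14 + 0.63×(255−14) = 14 + 151.83 = 165.83 → 166
  B: 77 + 112.14 = 189.14 → 189
  → #CDA6BD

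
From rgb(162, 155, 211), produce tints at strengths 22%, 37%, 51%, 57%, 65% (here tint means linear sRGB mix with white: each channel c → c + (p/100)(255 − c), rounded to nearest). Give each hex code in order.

22%: (162 + 20.46 = 182.46→182, 155 + 22 = 177→177, 211 + 9.68 = 220.68→221) → #B6B1DD
37%: (162 + 34.41 = 196.41→196, 155 + 37 = 192→192, 211 + 16.28 = 227.28→227) → #C4C0E3
51%: (162 + 47.43 = 209.43→209, 155 + 51 = 206→206, 211 + 22.44 = 233.44→233) → #D1CEE9
57%: (162 + 53.01 = 215.01→215, 155 + 57 = 212→212, 211 + 25.08 = 236.08→236) → #D7D4EC
65%: (162 + 60.45 = 222.45→222, 155 + 65 = 220→220, 211 + 28.6 = 239.6→240) → #DEDCF0

#B6B1DD, #C4C0E3, #D1CEE9, #D7D4EC, #DEDCF0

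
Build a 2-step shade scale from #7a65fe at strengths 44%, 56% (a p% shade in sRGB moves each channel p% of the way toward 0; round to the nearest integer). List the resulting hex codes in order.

#44398e, #362c70

#7a65fe is rgb(122, 101, 254).
44%: (122 − 53.68 = 68.32→68, 101 − 44.44 = 56.56→57, 254 − 111.76 = 142.24→142) → #44398e
56%: (122 − 68.32 = 53.68→54, 101 − 56.56 = 44.44→44, 254 − 142.24 = 111.76→112) → #362c70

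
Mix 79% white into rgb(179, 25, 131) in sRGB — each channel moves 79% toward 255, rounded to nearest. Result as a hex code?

Per channel, c → c + 0.79(255 − c):
  R: 179 + 0.79×(255−179) = 179 + 60.04 = 239.04 → 239
  G: 25 + 0.79×(255−25) = 25 + 181.7 = 206.7 → 207
  B: 131 + 97.96 = 228.96 → 229
rgb(239, 207, 229) = #efcfe5.

#efcfe5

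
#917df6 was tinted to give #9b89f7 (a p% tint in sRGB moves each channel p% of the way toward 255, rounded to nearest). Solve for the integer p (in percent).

9%

#917df6 is rgb(145, 125, 246); #9b89f7 is rgb(155, 137, 247).
On the G channel (widest range): 137 ≈ 125 + (p/100)(255 − 125), so p ≈ 100×(137 − 125)/(255 − 125) = 1200/130 = 9.23.
p = 9 reproduces all three channels after rounding.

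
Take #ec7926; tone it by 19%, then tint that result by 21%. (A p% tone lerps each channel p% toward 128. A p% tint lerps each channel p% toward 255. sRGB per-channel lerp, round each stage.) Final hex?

#df9661

#ec7926 is rgb(236, 121, 38).
Per channel, c → c + 0.19(128 − c):
  R: 236 + 0.19×(128−236) = 236 − 20.52 = 215.48 → 215
  G: 121 + 0.19×(128−121) = 121 + 1.33 = 122.33 → 122
  B: 38 + 0.19×(128−38) = 38 + 17.1 = 55.1 → 55
After the tone: rgb(215, 122, 55) = #d77a37.
Lerp each channel 21% toward 255:
  R: 215 + 0.21×(255−215) = 215 + 8.4 = 223.4 → 223
  G: 122 + 0.21×(255−122) = 122 + 27.93 = 149.93 → 150
  B: 55 + 42 = 97 → 97
rgb(223, 150, 97) = #df9661.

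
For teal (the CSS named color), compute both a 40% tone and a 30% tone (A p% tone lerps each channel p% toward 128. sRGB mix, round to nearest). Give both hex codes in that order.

CSS teal is rgb(0, 128, 128).
40% tone:
  R: 0 + 0.4×(128−0) = 0 + 51.2 = 51.2 → 51
  G: 128 + 0.4×(128−128) = 128 + 0 = 128 → 128
  B: 128 + 0.4×(128−128) = 128 + 0 = 128 → 128
  → #338080
30% tone:
  R: 0 + 38.4 = 38.4 → 38
  G: 128 + 0 = 128 → 128
  B: 128 + 0.3×(128−128) = 128 + 0 = 128 → 128
  → #268080

#338080, #268080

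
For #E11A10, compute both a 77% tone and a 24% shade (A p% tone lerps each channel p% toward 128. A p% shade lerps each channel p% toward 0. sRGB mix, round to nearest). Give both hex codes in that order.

#966966, #AB140C

#E11A10 is rgb(225, 26, 16).
77% tone:
  R: 225 + 0.77×(128−225) = 225 − 74.69 = 150.31 → 150
  G: 26 + 0.77×(128−26) = 26 + 78.54 = 104.54 → 105
  B: 16 + 86.24 = 102.24 → 102
  → #966966
24% shade:
  R: 225 − 54 = 171 → 171
  G: 26 + 0.24×(0−26) = 26 − 6.24 = 19.76 → 20
  B: 16 + 0.24×(0−16) = 16 − 3.84 = 12.16 → 12
  → #AB140C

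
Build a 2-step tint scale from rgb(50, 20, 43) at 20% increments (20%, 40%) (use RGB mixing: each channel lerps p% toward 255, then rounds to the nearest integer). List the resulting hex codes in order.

#5b4355, #847280

20%: (50 + 41 = 91→91, 20 + 47 = 67→67, 43 + 42.4 = 85.4→85) → #5b4355
40%: (50 + 82 = 132→132, 20 + 94 = 114→114, 43 + 84.8 = 127.8→128) → #847280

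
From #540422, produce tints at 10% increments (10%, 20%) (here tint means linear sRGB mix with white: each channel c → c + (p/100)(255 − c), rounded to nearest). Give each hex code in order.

#540422 is rgb(84, 4, 34).
10%: (84 + 17.1 = 101.1→101, 4 + 25.1 = 29.1→29, 34 + 22.1 = 56.1→56) → #651D38
20%: (84 + 34.2 = 118.2→118, 4 + 50.2 = 54.2→54, 34 + 44.2 = 78.2→78) → #76364E

#651D38, #76364E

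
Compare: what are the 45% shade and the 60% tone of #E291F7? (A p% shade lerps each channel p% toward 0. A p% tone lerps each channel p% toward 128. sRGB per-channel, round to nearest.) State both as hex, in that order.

#7C5088, #A787B0

#E291F7 is rgb(226, 145, 247).
45% shade:
  R: 226 + 0.45×(0−226) = 226 − 101.7 = 124.3 → 124
  G: 145 + 0.45×(0−145) = 145 − 65.25 = 79.75 → 80
  B: 247 + 0.45×(0−247) = 247 − 111.15 = 135.85 → 136
  → #7C5088
60% tone:
  R: 226 + 0.6×(128−226) = 226 − 58.8 = 167.2 → 167
  G: 145 − 10.2 = 134.8 → 135
  B: 247 + 0.6×(128−247) = 247 − 71.4 = 175.6 → 176
  → #A787B0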